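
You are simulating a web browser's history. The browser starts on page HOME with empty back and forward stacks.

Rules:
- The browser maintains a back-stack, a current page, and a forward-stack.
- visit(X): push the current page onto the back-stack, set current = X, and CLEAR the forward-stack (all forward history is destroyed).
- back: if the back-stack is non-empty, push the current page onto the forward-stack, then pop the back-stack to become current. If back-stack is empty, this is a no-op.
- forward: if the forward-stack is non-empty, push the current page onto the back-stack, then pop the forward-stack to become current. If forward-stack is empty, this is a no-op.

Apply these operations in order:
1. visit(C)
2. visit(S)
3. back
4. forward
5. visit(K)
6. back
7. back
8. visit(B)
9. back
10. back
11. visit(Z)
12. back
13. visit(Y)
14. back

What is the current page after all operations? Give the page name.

After 1 (visit(C)): cur=C back=1 fwd=0
After 2 (visit(S)): cur=S back=2 fwd=0
After 3 (back): cur=C back=1 fwd=1
After 4 (forward): cur=S back=2 fwd=0
After 5 (visit(K)): cur=K back=3 fwd=0
After 6 (back): cur=S back=2 fwd=1
After 7 (back): cur=C back=1 fwd=2
After 8 (visit(B)): cur=B back=2 fwd=0
After 9 (back): cur=C back=1 fwd=1
After 10 (back): cur=HOME back=0 fwd=2
After 11 (visit(Z)): cur=Z back=1 fwd=0
After 12 (back): cur=HOME back=0 fwd=1
After 13 (visit(Y)): cur=Y back=1 fwd=0
After 14 (back): cur=HOME back=0 fwd=1

Answer: HOME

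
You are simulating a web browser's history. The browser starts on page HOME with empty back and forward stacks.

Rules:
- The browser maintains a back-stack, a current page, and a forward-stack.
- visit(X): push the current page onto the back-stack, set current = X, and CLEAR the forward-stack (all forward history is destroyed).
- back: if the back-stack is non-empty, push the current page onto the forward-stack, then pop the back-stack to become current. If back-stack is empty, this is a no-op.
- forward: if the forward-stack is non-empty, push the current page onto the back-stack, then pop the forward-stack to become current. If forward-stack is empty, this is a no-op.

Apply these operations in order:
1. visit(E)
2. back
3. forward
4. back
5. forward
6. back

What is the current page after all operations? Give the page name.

Answer: HOME

Derivation:
After 1 (visit(E)): cur=E back=1 fwd=0
After 2 (back): cur=HOME back=0 fwd=1
After 3 (forward): cur=E back=1 fwd=0
After 4 (back): cur=HOME back=0 fwd=1
After 5 (forward): cur=E back=1 fwd=0
After 6 (back): cur=HOME back=0 fwd=1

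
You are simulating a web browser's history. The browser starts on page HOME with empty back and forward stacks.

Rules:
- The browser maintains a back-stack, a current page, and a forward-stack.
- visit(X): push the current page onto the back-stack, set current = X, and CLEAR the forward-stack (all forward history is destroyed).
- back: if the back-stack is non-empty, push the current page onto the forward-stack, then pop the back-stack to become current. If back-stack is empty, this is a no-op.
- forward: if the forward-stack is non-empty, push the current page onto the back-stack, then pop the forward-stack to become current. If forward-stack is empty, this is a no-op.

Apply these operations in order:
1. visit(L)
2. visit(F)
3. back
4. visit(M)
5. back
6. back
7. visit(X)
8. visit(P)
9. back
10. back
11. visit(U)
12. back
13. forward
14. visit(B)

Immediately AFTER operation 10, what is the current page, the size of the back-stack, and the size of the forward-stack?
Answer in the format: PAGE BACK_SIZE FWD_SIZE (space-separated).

After 1 (visit(L)): cur=L back=1 fwd=0
After 2 (visit(F)): cur=F back=2 fwd=0
After 3 (back): cur=L back=1 fwd=1
After 4 (visit(M)): cur=M back=2 fwd=0
After 5 (back): cur=L back=1 fwd=1
After 6 (back): cur=HOME back=0 fwd=2
After 7 (visit(X)): cur=X back=1 fwd=0
After 8 (visit(P)): cur=P back=2 fwd=0
After 9 (back): cur=X back=1 fwd=1
After 10 (back): cur=HOME back=0 fwd=2

HOME 0 2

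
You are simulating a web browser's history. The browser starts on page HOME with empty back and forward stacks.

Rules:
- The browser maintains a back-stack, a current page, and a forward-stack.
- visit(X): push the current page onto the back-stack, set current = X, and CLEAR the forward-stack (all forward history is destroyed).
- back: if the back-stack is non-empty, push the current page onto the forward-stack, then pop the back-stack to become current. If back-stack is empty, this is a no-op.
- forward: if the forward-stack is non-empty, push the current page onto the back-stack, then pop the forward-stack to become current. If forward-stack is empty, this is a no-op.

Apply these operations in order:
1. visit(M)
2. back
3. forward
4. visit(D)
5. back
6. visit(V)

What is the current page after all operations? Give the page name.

After 1 (visit(M)): cur=M back=1 fwd=0
After 2 (back): cur=HOME back=0 fwd=1
After 3 (forward): cur=M back=1 fwd=0
After 4 (visit(D)): cur=D back=2 fwd=0
After 5 (back): cur=M back=1 fwd=1
After 6 (visit(V)): cur=V back=2 fwd=0

Answer: V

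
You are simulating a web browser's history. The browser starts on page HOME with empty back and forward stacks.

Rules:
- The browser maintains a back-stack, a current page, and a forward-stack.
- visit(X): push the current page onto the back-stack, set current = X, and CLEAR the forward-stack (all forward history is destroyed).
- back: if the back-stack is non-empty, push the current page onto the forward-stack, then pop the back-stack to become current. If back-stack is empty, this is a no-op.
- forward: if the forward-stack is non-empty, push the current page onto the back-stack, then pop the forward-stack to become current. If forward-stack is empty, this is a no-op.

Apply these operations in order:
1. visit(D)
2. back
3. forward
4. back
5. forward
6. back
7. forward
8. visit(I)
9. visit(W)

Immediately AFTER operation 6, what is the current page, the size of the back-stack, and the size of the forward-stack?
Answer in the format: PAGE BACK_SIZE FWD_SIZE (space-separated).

After 1 (visit(D)): cur=D back=1 fwd=0
After 2 (back): cur=HOME back=0 fwd=1
After 3 (forward): cur=D back=1 fwd=0
After 4 (back): cur=HOME back=0 fwd=1
After 5 (forward): cur=D back=1 fwd=0
After 6 (back): cur=HOME back=0 fwd=1

HOME 0 1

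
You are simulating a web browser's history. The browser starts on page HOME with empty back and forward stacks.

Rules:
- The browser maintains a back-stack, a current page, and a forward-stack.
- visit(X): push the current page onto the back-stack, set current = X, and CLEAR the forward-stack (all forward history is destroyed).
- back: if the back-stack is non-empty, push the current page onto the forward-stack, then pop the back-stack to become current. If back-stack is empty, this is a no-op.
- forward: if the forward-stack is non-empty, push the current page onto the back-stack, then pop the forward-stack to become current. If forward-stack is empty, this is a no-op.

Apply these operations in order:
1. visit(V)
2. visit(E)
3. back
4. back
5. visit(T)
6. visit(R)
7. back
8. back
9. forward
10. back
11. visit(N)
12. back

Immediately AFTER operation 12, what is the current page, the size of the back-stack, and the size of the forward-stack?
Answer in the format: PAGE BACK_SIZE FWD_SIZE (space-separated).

After 1 (visit(V)): cur=V back=1 fwd=0
After 2 (visit(E)): cur=E back=2 fwd=0
After 3 (back): cur=V back=1 fwd=1
After 4 (back): cur=HOME back=0 fwd=2
After 5 (visit(T)): cur=T back=1 fwd=0
After 6 (visit(R)): cur=R back=2 fwd=0
After 7 (back): cur=T back=1 fwd=1
After 8 (back): cur=HOME back=0 fwd=2
After 9 (forward): cur=T back=1 fwd=1
After 10 (back): cur=HOME back=0 fwd=2
After 11 (visit(N)): cur=N back=1 fwd=0
After 12 (back): cur=HOME back=0 fwd=1

HOME 0 1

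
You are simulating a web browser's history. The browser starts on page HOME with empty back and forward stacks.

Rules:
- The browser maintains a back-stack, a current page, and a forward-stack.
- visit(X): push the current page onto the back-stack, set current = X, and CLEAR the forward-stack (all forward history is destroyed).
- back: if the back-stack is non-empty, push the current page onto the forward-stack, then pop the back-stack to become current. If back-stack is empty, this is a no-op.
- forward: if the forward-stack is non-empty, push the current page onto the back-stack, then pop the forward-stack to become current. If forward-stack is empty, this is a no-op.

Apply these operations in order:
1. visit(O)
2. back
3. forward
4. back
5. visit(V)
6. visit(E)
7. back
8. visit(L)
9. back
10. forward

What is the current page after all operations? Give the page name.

Answer: L

Derivation:
After 1 (visit(O)): cur=O back=1 fwd=0
After 2 (back): cur=HOME back=0 fwd=1
After 3 (forward): cur=O back=1 fwd=0
After 4 (back): cur=HOME back=0 fwd=1
After 5 (visit(V)): cur=V back=1 fwd=0
After 6 (visit(E)): cur=E back=2 fwd=0
After 7 (back): cur=V back=1 fwd=1
After 8 (visit(L)): cur=L back=2 fwd=0
After 9 (back): cur=V back=1 fwd=1
After 10 (forward): cur=L back=2 fwd=0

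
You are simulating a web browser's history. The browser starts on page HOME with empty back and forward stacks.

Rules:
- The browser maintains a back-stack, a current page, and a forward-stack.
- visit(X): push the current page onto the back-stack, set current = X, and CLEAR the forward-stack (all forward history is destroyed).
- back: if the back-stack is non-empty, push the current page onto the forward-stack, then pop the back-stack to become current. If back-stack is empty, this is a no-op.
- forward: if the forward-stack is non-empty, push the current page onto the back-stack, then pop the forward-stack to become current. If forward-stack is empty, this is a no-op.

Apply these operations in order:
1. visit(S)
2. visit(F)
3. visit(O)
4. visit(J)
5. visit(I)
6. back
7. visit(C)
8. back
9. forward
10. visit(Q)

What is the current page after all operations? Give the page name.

Answer: Q

Derivation:
After 1 (visit(S)): cur=S back=1 fwd=0
After 2 (visit(F)): cur=F back=2 fwd=0
After 3 (visit(O)): cur=O back=3 fwd=0
After 4 (visit(J)): cur=J back=4 fwd=0
After 5 (visit(I)): cur=I back=5 fwd=0
After 6 (back): cur=J back=4 fwd=1
After 7 (visit(C)): cur=C back=5 fwd=0
After 8 (back): cur=J back=4 fwd=1
After 9 (forward): cur=C back=5 fwd=0
After 10 (visit(Q)): cur=Q back=6 fwd=0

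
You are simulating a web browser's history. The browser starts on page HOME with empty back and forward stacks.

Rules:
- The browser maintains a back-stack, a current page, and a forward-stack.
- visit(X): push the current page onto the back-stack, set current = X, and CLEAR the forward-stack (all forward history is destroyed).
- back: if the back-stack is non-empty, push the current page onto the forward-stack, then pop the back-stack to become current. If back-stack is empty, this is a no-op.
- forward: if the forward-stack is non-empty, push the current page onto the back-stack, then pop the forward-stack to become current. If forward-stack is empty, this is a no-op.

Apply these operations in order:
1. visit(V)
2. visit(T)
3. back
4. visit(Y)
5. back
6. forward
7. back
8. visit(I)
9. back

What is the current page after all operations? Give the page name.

Answer: V

Derivation:
After 1 (visit(V)): cur=V back=1 fwd=0
After 2 (visit(T)): cur=T back=2 fwd=0
After 3 (back): cur=V back=1 fwd=1
After 4 (visit(Y)): cur=Y back=2 fwd=0
After 5 (back): cur=V back=1 fwd=1
After 6 (forward): cur=Y back=2 fwd=0
After 7 (back): cur=V back=1 fwd=1
After 8 (visit(I)): cur=I back=2 fwd=0
After 9 (back): cur=V back=1 fwd=1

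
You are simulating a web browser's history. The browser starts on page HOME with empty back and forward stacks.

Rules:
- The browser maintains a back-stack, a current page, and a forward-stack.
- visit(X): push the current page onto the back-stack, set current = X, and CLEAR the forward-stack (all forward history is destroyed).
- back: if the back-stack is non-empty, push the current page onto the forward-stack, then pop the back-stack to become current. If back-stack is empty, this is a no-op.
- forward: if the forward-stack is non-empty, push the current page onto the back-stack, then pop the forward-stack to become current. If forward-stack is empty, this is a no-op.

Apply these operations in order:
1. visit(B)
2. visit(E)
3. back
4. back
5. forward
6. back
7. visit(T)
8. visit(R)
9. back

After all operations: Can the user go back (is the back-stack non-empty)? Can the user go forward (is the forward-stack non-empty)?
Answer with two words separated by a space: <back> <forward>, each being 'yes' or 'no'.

After 1 (visit(B)): cur=B back=1 fwd=0
After 2 (visit(E)): cur=E back=2 fwd=0
After 3 (back): cur=B back=1 fwd=1
After 4 (back): cur=HOME back=0 fwd=2
After 5 (forward): cur=B back=1 fwd=1
After 6 (back): cur=HOME back=0 fwd=2
After 7 (visit(T)): cur=T back=1 fwd=0
After 8 (visit(R)): cur=R back=2 fwd=0
After 9 (back): cur=T back=1 fwd=1

Answer: yes yes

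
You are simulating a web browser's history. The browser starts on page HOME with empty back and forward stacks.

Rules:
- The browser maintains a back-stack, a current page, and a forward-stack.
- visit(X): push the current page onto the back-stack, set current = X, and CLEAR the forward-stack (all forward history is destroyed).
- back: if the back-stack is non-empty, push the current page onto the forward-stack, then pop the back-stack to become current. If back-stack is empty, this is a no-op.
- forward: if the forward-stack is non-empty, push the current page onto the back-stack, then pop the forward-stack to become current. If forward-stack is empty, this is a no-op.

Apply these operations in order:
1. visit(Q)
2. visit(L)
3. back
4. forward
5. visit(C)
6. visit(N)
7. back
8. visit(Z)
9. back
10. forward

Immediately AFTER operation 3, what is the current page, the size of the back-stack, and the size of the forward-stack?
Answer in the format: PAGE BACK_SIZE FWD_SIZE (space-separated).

After 1 (visit(Q)): cur=Q back=1 fwd=0
After 2 (visit(L)): cur=L back=2 fwd=0
After 3 (back): cur=Q back=1 fwd=1

Q 1 1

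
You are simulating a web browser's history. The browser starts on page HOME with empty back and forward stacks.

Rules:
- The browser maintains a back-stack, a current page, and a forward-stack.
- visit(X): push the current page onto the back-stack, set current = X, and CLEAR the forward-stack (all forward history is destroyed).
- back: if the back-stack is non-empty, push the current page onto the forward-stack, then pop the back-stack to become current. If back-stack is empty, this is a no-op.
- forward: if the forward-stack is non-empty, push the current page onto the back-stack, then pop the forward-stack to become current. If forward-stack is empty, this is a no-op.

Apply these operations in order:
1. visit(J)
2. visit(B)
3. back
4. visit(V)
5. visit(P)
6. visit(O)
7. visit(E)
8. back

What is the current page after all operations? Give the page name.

Answer: O

Derivation:
After 1 (visit(J)): cur=J back=1 fwd=0
After 2 (visit(B)): cur=B back=2 fwd=0
After 3 (back): cur=J back=1 fwd=1
After 4 (visit(V)): cur=V back=2 fwd=0
After 5 (visit(P)): cur=P back=3 fwd=0
After 6 (visit(O)): cur=O back=4 fwd=0
After 7 (visit(E)): cur=E back=5 fwd=0
After 8 (back): cur=O back=4 fwd=1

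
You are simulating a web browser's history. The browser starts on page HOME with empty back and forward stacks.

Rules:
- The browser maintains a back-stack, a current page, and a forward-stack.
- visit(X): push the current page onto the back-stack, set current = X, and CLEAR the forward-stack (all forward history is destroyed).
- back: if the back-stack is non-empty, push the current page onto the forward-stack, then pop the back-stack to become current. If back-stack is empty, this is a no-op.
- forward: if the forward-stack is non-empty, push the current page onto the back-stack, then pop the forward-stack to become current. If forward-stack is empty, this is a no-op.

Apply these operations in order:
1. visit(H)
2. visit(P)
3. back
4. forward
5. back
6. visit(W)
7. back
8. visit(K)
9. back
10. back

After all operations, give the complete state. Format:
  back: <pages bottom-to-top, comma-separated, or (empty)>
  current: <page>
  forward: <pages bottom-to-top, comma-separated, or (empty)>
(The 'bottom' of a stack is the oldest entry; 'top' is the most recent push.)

After 1 (visit(H)): cur=H back=1 fwd=0
After 2 (visit(P)): cur=P back=2 fwd=0
After 3 (back): cur=H back=1 fwd=1
After 4 (forward): cur=P back=2 fwd=0
After 5 (back): cur=H back=1 fwd=1
After 6 (visit(W)): cur=W back=2 fwd=0
After 7 (back): cur=H back=1 fwd=1
After 8 (visit(K)): cur=K back=2 fwd=0
After 9 (back): cur=H back=1 fwd=1
After 10 (back): cur=HOME back=0 fwd=2

Answer: back: (empty)
current: HOME
forward: K,H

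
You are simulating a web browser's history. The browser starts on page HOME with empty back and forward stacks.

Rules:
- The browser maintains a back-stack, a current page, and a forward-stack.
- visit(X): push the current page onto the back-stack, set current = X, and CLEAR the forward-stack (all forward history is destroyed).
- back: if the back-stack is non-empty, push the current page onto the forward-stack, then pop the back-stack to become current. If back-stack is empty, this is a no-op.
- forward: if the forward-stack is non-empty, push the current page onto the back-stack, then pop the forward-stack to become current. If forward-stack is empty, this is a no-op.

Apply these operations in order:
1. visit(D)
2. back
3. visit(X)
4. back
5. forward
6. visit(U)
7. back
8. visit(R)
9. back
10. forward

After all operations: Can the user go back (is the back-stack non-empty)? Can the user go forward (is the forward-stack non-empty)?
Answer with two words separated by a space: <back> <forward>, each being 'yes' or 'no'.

After 1 (visit(D)): cur=D back=1 fwd=0
After 2 (back): cur=HOME back=0 fwd=1
After 3 (visit(X)): cur=X back=1 fwd=0
After 4 (back): cur=HOME back=0 fwd=1
After 5 (forward): cur=X back=1 fwd=0
After 6 (visit(U)): cur=U back=2 fwd=0
After 7 (back): cur=X back=1 fwd=1
After 8 (visit(R)): cur=R back=2 fwd=0
After 9 (back): cur=X back=1 fwd=1
After 10 (forward): cur=R back=2 fwd=0

Answer: yes no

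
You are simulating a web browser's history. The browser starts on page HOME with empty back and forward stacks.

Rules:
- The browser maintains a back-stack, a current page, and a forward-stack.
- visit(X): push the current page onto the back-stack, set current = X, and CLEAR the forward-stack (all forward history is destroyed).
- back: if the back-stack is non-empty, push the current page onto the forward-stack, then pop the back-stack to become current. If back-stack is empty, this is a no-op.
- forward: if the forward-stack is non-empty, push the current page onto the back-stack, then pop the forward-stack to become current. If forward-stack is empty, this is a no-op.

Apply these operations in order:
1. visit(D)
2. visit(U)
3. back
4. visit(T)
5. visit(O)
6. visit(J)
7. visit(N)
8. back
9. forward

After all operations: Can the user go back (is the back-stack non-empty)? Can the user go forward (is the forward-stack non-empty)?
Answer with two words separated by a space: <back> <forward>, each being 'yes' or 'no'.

Answer: yes no

Derivation:
After 1 (visit(D)): cur=D back=1 fwd=0
After 2 (visit(U)): cur=U back=2 fwd=0
After 3 (back): cur=D back=1 fwd=1
After 4 (visit(T)): cur=T back=2 fwd=0
After 5 (visit(O)): cur=O back=3 fwd=0
After 6 (visit(J)): cur=J back=4 fwd=0
After 7 (visit(N)): cur=N back=5 fwd=0
After 8 (back): cur=J back=4 fwd=1
After 9 (forward): cur=N back=5 fwd=0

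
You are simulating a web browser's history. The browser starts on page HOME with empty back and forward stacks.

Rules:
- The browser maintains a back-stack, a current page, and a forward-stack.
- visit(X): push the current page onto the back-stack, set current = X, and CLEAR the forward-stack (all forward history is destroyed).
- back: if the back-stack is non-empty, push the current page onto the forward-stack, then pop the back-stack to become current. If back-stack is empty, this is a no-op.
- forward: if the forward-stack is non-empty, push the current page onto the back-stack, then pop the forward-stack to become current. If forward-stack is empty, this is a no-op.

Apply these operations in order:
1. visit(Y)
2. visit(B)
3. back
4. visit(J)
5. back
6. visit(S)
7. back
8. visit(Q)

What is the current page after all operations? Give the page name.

After 1 (visit(Y)): cur=Y back=1 fwd=0
After 2 (visit(B)): cur=B back=2 fwd=0
After 3 (back): cur=Y back=1 fwd=1
After 4 (visit(J)): cur=J back=2 fwd=0
After 5 (back): cur=Y back=1 fwd=1
After 6 (visit(S)): cur=S back=2 fwd=0
After 7 (back): cur=Y back=1 fwd=1
After 8 (visit(Q)): cur=Q back=2 fwd=0

Answer: Q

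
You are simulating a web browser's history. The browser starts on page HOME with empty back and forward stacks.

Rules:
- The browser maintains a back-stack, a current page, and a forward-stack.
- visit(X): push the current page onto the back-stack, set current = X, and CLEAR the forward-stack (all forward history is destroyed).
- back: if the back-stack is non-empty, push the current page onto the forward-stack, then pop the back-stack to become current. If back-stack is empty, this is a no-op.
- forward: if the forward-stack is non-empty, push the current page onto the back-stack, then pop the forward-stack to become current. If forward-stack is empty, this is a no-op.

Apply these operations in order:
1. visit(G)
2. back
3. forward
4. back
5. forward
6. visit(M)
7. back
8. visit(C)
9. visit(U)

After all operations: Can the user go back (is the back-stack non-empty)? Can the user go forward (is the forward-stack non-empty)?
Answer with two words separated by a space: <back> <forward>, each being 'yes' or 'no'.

Answer: yes no

Derivation:
After 1 (visit(G)): cur=G back=1 fwd=0
After 2 (back): cur=HOME back=0 fwd=1
After 3 (forward): cur=G back=1 fwd=0
After 4 (back): cur=HOME back=0 fwd=1
After 5 (forward): cur=G back=1 fwd=0
After 6 (visit(M)): cur=M back=2 fwd=0
After 7 (back): cur=G back=1 fwd=1
After 8 (visit(C)): cur=C back=2 fwd=0
After 9 (visit(U)): cur=U back=3 fwd=0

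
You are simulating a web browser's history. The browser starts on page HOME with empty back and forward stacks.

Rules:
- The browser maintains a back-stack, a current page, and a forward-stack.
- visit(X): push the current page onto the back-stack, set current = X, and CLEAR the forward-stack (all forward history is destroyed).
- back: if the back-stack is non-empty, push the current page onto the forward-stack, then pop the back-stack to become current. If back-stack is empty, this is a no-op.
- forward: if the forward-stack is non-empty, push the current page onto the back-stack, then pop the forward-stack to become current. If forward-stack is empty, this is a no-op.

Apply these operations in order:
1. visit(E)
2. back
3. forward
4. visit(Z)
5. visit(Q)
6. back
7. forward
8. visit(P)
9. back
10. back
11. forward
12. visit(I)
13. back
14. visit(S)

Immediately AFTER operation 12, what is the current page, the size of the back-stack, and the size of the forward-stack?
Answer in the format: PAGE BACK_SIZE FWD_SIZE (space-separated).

After 1 (visit(E)): cur=E back=1 fwd=0
After 2 (back): cur=HOME back=0 fwd=1
After 3 (forward): cur=E back=1 fwd=0
After 4 (visit(Z)): cur=Z back=2 fwd=0
After 5 (visit(Q)): cur=Q back=3 fwd=0
After 6 (back): cur=Z back=2 fwd=1
After 7 (forward): cur=Q back=3 fwd=0
After 8 (visit(P)): cur=P back=4 fwd=0
After 9 (back): cur=Q back=3 fwd=1
After 10 (back): cur=Z back=2 fwd=2
After 11 (forward): cur=Q back=3 fwd=1
After 12 (visit(I)): cur=I back=4 fwd=0

I 4 0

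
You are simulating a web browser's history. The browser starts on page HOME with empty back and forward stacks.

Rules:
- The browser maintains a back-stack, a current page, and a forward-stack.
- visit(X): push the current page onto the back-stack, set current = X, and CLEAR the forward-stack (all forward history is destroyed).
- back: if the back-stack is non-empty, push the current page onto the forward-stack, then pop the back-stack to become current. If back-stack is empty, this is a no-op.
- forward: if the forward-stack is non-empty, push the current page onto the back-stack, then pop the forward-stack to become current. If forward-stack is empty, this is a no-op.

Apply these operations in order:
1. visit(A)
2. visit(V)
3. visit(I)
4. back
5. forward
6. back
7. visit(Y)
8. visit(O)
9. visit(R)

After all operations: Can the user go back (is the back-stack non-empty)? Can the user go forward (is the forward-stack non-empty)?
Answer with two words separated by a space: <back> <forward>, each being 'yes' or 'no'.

Answer: yes no

Derivation:
After 1 (visit(A)): cur=A back=1 fwd=0
After 2 (visit(V)): cur=V back=2 fwd=0
After 3 (visit(I)): cur=I back=3 fwd=0
After 4 (back): cur=V back=2 fwd=1
After 5 (forward): cur=I back=3 fwd=0
After 6 (back): cur=V back=2 fwd=1
After 7 (visit(Y)): cur=Y back=3 fwd=0
After 8 (visit(O)): cur=O back=4 fwd=0
After 9 (visit(R)): cur=R back=5 fwd=0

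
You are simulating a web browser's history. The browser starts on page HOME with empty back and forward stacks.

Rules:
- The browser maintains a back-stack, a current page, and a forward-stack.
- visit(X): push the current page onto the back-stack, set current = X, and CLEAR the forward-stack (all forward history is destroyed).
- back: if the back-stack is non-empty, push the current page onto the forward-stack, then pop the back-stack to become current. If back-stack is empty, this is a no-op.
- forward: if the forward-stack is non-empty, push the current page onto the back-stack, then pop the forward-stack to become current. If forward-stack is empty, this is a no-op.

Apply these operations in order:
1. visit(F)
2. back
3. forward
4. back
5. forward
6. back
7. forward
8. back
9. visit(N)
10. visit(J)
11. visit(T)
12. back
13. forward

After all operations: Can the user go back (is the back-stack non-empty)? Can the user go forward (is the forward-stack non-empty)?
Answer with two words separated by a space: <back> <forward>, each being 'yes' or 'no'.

Answer: yes no

Derivation:
After 1 (visit(F)): cur=F back=1 fwd=0
After 2 (back): cur=HOME back=0 fwd=1
After 3 (forward): cur=F back=1 fwd=0
After 4 (back): cur=HOME back=0 fwd=1
After 5 (forward): cur=F back=1 fwd=0
After 6 (back): cur=HOME back=0 fwd=1
After 7 (forward): cur=F back=1 fwd=0
After 8 (back): cur=HOME back=0 fwd=1
After 9 (visit(N)): cur=N back=1 fwd=0
After 10 (visit(J)): cur=J back=2 fwd=0
After 11 (visit(T)): cur=T back=3 fwd=0
After 12 (back): cur=J back=2 fwd=1
After 13 (forward): cur=T back=3 fwd=0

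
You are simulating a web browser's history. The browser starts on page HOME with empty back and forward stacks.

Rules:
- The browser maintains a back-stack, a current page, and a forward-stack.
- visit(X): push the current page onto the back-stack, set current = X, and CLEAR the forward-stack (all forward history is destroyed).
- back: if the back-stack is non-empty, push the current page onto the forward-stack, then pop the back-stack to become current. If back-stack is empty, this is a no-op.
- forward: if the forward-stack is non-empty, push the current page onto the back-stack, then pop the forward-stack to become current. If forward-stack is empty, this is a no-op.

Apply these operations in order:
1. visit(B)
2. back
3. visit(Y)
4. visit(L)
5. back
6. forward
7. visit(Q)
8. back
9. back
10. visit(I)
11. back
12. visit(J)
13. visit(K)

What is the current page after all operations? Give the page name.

After 1 (visit(B)): cur=B back=1 fwd=0
After 2 (back): cur=HOME back=0 fwd=1
After 3 (visit(Y)): cur=Y back=1 fwd=0
After 4 (visit(L)): cur=L back=2 fwd=0
After 5 (back): cur=Y back=1 fwd=1
After 6 (forward): cur=L back=2 fwd=0
After 7 (visit(Q)): cur=Q back=3 fwd=0
After 8 (back): cur=L back=2 fwd=1
After 9 (back): cur=Y back=1 fwd=2
After 10 (visit(I)): cur=I back=2 fwd=0
After 11 (back): cur=Y back=1 fwd=1
After 12 (visit(J)): cur=J back=2 fwd=0
After 13 (visit(K)): cur=K back=3 fwd=0

Answer: K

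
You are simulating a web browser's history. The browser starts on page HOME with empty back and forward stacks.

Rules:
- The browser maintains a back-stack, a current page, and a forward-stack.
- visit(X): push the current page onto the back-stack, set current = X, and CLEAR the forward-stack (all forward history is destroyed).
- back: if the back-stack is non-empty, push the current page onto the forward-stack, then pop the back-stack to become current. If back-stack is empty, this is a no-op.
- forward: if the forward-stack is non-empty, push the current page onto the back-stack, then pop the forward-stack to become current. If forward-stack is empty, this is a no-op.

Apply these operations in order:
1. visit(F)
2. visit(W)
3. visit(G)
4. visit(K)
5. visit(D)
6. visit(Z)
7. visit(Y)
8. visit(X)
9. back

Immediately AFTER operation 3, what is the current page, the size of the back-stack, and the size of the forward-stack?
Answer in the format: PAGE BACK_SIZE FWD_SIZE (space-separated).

After 1 (visit(F)): cur=F back=1 fwd=0
After 2 (visit(W)): cur=W back=2 fwd=0
After 3 (visit(G)): cur=G back=3 fwd=0

G 3 0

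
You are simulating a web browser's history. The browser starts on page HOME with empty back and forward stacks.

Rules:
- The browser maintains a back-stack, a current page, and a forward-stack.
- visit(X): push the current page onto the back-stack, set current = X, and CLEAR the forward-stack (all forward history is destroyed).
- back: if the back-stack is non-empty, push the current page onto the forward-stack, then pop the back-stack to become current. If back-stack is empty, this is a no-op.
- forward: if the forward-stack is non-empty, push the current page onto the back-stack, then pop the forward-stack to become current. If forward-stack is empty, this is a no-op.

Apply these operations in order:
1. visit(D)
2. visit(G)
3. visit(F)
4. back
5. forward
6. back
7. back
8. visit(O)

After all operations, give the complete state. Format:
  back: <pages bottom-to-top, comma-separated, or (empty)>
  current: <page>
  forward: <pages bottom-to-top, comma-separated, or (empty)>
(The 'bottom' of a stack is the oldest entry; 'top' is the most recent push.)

After 1 (visit(D)): cur=D back=1 fwd=0
After 2 (visit(G)): cur=G back=2 fwd=0
After 3 (visit(F)): cur=F back=3 fwd=0
After 4 (back): cur=G back=2 fwd=1
After 5 (forward): cur=F back=3 fwd=0
After 6 (back): cur=G back=2 fwd=1
After 7 (back): cur=D back=1 fwd=2
After 8 (visit(O)): cur=O back=2 fwd=0

Answer: back: HOME,D
current: O
forward: (empty)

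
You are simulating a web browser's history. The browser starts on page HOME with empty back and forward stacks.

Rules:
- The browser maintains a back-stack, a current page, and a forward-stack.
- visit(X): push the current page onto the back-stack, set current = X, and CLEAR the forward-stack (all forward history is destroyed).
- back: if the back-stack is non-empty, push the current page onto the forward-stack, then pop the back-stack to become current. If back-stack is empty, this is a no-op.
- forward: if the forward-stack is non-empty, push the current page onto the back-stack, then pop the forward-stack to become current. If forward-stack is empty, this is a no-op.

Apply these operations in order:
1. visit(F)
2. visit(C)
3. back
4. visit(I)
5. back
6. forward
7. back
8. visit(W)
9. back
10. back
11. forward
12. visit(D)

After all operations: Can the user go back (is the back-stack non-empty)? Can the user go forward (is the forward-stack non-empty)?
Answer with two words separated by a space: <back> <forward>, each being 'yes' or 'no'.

After 1 (visit(F)): cur=F back=1 fwd=0
After 2 (visit(C)): cur=C back=2 fwd=0
After 3 (back): cur=F back=1 fwd=1
After 4 (visit(I)): cur=I back=2 fwd=0
After 5 (back): cur=F back=1 fwd=1
After 6 (forward): cur=I back=2 fwd=0
After 7 (back): cur=F back=1 fwd=1
After 8 (visit(W)): cur=W back=2 fwd=0
After 9 (back): cur=F back=1 fwd=1
After 10 (back): cur=HOME back=0 fwd=2
After 11 (forward): cur=F back=1 fwd=1
After 12 (visit(D)): cur=D back=2 fwd=0

Answer: yes no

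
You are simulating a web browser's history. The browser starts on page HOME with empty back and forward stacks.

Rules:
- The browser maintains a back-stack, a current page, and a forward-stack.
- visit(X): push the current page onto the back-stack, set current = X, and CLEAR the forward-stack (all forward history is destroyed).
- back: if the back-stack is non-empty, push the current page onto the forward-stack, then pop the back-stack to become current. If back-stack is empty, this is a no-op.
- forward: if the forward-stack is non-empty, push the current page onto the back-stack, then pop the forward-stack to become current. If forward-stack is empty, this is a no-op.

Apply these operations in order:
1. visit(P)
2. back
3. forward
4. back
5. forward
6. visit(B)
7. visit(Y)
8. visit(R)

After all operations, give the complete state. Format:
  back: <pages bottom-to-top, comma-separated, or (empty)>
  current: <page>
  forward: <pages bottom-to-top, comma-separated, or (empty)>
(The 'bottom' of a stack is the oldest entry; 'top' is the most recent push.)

Answer: back: HOME,P,B,Y
current: R
forward: (empty)

Derivation:
After 1 (visit(P)): cur=P back=1 fwd=0
After 2 (back): cur=HOME back=0 fwd=1
After 3 (forward): cur=P back=1 fwd=0
After 4 (back): cur=HOME back=0 fwd=1
After 5 (forward): cur=P back=1 fwd=0
After 6 (visit(B)): cur=B back=2 fwd=0
After 7 (visit(Y)): cur=Y back=3 fwd=0
After 8 (visit(R)): cur=R back=4 fwd=0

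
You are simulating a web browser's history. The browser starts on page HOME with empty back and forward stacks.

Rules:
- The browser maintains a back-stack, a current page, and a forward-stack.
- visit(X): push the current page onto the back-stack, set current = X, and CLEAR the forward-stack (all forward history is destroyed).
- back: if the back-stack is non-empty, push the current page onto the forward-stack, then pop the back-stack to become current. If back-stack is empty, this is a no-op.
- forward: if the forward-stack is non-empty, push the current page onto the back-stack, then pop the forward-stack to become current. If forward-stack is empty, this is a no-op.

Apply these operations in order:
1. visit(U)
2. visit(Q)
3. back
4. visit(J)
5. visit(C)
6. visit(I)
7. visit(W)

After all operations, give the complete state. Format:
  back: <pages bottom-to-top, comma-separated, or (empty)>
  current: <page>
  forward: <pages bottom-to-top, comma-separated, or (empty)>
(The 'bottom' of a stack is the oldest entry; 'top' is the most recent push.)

Answer: back: HOME,U,J,C,I
current: W
forward: (empty)

Derivation:
After 1 (visit(U)): cur=U back=1 fwd=0
After 2 (visit(Q)): cur=Q back=2 fwd=0
After 3 (back): cur=U back=1 fwd=1
After 4 (visit(J)): cur=J back=2 fwd=0
After 5 (visit(C)): cur=C back=3 fwd=0
After 6 (visit(I)): cur=I back=4 fwd=0
After 7 (visit(W)): cur=W back=5 fwd=0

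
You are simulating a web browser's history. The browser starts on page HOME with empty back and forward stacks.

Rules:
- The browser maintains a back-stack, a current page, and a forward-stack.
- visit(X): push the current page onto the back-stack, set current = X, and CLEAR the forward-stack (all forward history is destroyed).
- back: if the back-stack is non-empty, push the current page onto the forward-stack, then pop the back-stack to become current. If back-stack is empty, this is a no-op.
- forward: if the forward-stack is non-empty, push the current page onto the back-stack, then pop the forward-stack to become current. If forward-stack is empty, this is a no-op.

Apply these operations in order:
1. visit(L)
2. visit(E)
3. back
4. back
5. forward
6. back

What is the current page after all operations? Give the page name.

Answer: HOME

Derivation:
After 1 (visit(L)): cur=L back=1 fwd=0
After 2 (visit(E)): cur=E back=2 fwd=0
After 3 (back): cur=L back=1 fwd=1
After 4 (back): cur=HOME back=0 fwd=2
After 5 (forward): cur=L back=1 fwd=1
After 6 (back): cur=HOME back=0 fwd=2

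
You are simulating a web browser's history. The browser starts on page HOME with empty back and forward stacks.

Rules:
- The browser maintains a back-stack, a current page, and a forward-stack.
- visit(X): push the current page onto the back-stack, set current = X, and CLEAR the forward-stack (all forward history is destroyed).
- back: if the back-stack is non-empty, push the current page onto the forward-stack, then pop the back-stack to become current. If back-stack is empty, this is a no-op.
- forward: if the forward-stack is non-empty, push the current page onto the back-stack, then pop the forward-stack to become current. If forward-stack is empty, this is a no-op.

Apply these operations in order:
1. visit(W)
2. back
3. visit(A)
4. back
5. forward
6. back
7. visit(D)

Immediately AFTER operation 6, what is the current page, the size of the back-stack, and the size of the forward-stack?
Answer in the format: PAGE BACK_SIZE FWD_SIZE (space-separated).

After 1 (visit(W)): cur=W back=1 fwd=0
After 2 (back): cur=HOME back=0 fwd=1
After 3 (visit(A)): cur=A back=1 fwd=0
After 4 (back): cur=HOME back=0 fwd=1
After 5 (forward): cur=A back=1 fwd=0
After 6 (back): cur=HOME back=0 fwd=1

HOME 0 1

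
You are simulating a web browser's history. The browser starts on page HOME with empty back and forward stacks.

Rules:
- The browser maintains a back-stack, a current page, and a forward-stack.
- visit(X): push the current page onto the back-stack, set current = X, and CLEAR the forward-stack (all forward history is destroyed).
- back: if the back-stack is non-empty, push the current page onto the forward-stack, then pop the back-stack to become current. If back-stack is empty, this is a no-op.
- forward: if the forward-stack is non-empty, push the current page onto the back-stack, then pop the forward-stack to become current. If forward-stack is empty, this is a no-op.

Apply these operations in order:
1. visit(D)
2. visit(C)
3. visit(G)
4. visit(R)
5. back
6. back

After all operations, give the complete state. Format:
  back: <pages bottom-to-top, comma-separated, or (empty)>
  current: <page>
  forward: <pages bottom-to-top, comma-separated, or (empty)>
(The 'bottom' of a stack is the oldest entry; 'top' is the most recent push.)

After 1 (visit(D)): cur=D back=1 fwd=0
After 2 (visit(C)): cur=C back=2 fwd=0
After 3 (visit(G)): cur=G back=3 fwd=0
After 4 (visit(R)): cur=R back=4 fwd=0
After 5 (back): cur=G back=3 fwd=1
After 6 (back): cur=C back=2 fwd=2

Answer: back: HOME,D
current: C
forward: R,G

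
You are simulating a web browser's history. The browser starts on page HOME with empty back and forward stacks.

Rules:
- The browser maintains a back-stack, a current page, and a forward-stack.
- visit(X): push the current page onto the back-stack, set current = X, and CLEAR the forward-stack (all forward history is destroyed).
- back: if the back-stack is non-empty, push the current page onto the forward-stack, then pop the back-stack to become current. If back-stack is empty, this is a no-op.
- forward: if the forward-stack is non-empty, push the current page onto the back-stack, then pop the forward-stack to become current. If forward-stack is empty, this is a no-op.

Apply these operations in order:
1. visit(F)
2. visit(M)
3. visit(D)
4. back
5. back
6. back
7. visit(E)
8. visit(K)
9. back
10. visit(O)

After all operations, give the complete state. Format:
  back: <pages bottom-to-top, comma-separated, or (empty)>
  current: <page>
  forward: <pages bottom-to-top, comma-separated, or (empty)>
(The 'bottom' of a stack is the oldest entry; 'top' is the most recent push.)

After 1 (visit(F)): cur=F back=1 fwd=0
After 2 (visit(M)): cur=M back=2 fwd=0
After 3 (visit(D)): cur=D back=3 fwd=0
After 4 (back): cur=M back=2 fwd=1
After 5 (back): cur=F back=1 fwd=2
After 6 (back): cur=HOME back=0 fwd=3
After 7 (visit(E)): cur=E back=1 fwd=0
After 8 (visit(K)): cur=K back=2 fwd=0
After 9 (back): cur=E back=1 fwd=1
After 10 (visit(O)): cur=O back=2 fwd=0

Answer: back: HOME,E
current: O
forward: (empty)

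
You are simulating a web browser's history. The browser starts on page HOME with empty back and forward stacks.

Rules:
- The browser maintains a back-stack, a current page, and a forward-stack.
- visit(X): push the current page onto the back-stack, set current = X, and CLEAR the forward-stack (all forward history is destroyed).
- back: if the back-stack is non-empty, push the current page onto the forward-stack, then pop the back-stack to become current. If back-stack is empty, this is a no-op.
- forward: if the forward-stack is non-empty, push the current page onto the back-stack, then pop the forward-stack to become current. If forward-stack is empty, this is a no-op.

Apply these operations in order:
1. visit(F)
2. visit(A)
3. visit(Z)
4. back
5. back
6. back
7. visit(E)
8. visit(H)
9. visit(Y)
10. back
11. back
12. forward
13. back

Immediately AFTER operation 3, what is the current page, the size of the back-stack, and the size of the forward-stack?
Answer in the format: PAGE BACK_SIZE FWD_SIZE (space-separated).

After 1 (visit(F)): cur=F back=1 fwd=0
After 2 (visit(A)): cur=A back=2 fwd=0
After 3 (visit(Z)): cur=Z back=3 fwd=0

Z 3 0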